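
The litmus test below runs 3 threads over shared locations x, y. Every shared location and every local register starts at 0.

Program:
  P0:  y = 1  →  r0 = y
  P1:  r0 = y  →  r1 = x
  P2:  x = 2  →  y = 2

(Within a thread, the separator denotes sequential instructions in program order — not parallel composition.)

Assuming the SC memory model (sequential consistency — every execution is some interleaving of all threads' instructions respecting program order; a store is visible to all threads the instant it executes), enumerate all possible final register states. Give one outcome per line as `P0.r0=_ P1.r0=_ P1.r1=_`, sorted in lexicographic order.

P0.r0=1 P1.r0=0 P1.r1=0
P0.r0=1 P1.r0=0 P1.r1=2
P0.r0=1 P1.r0=1 P1.r1=0
P0.r0=1 P1.r0=1 P1.r1=2
P0.r0=1 P1.r0=2 P1.r1=2
P0.r0=2 P1.r0=0 P1.r1=0
P0.r0=2 P1.r0=0 P1.r1=2
P0.r0=2 P1.r0=1 P1.r1=0
P0.r0=2 P1.r0=1 P1.r1=2
P0.r0=2 P1.r0=2 P1.r1=2

outcome vector order: (P0.r0,P1.r0,P1.r1)
|SC outcomes| = 10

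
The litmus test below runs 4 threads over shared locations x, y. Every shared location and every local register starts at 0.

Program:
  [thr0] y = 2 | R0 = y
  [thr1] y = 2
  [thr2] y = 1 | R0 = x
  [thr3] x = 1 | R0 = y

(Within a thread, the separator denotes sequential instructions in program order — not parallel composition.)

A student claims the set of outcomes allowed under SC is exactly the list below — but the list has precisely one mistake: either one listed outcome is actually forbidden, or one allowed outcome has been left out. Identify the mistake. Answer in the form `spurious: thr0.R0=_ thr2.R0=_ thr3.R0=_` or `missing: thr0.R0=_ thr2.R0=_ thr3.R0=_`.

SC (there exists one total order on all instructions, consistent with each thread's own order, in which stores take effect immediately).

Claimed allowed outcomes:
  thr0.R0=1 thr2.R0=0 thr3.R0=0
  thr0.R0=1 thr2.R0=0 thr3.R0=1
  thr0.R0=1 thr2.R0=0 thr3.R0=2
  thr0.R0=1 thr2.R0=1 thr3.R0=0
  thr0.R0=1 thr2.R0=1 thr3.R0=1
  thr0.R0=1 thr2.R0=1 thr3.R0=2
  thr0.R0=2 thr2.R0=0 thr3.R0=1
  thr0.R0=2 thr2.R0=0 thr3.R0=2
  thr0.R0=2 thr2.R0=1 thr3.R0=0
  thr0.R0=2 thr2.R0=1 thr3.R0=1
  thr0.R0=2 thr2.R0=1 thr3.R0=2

outcome vector order: (thr0.R0,thr2.R0,thr3.R0)
SC: 10 outcomes — {1/0/1; 1/0/2; 1/1/0; 1/1/1; 1/1/2; 2/0/1; 2/0/2; 2/1/0; 2/1/1; 2/1/2}
claimed∖SC = {1/0/0}

spurious: thr0.R0=1 thr2.R0=0 thr3.R0=0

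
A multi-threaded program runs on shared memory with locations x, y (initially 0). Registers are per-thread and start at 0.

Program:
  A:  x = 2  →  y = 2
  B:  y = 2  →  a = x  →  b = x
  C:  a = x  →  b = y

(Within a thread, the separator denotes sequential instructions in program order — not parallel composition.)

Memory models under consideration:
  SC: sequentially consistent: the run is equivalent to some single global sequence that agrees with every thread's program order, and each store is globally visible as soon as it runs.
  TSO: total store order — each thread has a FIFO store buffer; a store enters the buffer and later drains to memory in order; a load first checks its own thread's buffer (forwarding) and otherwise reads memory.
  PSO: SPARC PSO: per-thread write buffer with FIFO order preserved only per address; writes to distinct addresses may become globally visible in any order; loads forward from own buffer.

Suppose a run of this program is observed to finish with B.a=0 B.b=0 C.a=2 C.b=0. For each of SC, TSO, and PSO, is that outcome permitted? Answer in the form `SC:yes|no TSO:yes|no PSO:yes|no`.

SC:no TSO:yes PSO:yes

outcome vector order: (B.a,B.b,C.a,C.b)
SC (10): 0000, 0002, 0022, 0200, 0202, 0222, 2200, 2202, 2220, 2222
TSO (12): 0000, 0002, 0020, 0022, 0200, 0202, 0220, 0222, 2200, 2202, 2220, 2222
PSO (12): 0000, 0002, 0020, 0022, 0200, 0202, 0220, 0222, 2200, 2202, 2220, 2222
target 0020 ∈ {TSO,PSO}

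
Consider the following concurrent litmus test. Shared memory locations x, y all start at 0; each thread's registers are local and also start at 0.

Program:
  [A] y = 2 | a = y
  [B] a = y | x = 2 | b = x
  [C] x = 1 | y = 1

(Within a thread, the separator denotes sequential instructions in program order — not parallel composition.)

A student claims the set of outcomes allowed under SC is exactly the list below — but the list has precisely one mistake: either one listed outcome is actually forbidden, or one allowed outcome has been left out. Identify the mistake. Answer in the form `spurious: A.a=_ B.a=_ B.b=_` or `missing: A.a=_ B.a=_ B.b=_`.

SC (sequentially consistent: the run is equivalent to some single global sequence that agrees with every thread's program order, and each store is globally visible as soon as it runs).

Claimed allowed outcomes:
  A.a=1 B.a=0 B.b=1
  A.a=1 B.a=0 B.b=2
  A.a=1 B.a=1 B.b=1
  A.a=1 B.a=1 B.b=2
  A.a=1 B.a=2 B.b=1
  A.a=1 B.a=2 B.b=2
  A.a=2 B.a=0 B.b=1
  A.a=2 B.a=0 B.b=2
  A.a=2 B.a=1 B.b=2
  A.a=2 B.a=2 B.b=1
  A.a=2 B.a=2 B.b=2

spurious: A.a=1 B.a=1 B.b=1

outcome vector order: (A.a,B.a,B.b)
SC: 10 outcomes — {(1,0,1); (1,0,2); (1,1,2); (1,2,1); (1,2,2); (2,0,1); (2,0,2); (2,1,2); (2,2,1); (2,2,2)}
claimed∖SC = {(1,1,1)}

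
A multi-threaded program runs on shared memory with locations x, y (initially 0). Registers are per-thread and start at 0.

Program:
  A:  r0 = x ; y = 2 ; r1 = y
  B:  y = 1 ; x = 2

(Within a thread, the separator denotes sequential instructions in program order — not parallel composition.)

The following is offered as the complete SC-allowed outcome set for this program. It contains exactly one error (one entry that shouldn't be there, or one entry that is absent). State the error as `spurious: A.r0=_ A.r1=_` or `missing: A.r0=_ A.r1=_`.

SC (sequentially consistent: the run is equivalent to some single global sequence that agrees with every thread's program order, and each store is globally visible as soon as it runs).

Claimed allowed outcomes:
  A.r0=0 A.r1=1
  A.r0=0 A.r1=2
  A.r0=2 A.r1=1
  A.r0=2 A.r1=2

spurious: A.r0=2 A.r1=1

outcome vector order: (A.r0,A.r1)
[SC] allowed = {(0,1); (0,2); (2,2)}
claimed∖SC = {(2,1)}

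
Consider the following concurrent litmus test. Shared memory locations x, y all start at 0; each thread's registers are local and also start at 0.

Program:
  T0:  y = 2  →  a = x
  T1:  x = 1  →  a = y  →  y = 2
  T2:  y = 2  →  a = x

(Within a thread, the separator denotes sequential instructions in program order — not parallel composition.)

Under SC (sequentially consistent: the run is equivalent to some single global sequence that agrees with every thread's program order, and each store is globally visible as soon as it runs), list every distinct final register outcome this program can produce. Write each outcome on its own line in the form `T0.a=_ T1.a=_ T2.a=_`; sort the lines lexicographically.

T0.a=0 T1.a=2 T2.a=0
T0.a=0 T1.a=2 T2.a=1
T0.a=1 T1.a=0 T2.a=1
T0.a=1 T1.a=2 T2.a=0
T0.a=1 T1.a=2 T2.a=1

outcome vector order: (T0.a,T1.a,T2.a)
|SC outcomes| = 5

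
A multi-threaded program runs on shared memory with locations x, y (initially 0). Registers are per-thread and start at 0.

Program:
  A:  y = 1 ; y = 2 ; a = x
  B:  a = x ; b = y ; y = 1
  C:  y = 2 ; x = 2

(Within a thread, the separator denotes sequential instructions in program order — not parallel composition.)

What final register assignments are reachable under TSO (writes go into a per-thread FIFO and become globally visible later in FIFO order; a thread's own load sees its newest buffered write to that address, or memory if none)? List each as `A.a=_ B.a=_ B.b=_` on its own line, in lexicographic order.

outcome vector order: (A.a,B.a,B.b)
|TSO outcomes| = 10

A.a=0 B.a=0 B.b=0
A.a=0 B.a=0 B.b=1
A.a=0 B.a=0 B.b=2
A.a=0 B.a=2 B.b=1
A.a=0 B.a=2 B.b=2
A.a=2 B.a=0 B.b=0
A.a=2 B.a=0 B.b=1
A.a=2 B.a=0 B.b=2
A.a=2 B.a=2 B.b=1
A.a=2 B.a=2 B.b=2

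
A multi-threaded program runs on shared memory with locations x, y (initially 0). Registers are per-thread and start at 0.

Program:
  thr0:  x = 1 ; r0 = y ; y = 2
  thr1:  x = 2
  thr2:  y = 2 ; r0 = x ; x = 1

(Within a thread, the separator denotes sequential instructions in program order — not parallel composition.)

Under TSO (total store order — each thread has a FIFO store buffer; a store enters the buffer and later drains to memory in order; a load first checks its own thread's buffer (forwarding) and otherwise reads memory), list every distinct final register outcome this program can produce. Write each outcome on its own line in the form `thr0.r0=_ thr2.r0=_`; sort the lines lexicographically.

outcome vector order: (thr0.r0,thr2.r0)
|TSO outcomes| = 6

thr0.r0=0 thr2.r0=0
thr0.r0=0 thr2.r0=1
thr0.r0=0 thr2.r0=2
thr0.r0=2 thr2.r0=0
thr0.r0=2 thr2.r0=1
thr0.r0=2 thr2.r0=2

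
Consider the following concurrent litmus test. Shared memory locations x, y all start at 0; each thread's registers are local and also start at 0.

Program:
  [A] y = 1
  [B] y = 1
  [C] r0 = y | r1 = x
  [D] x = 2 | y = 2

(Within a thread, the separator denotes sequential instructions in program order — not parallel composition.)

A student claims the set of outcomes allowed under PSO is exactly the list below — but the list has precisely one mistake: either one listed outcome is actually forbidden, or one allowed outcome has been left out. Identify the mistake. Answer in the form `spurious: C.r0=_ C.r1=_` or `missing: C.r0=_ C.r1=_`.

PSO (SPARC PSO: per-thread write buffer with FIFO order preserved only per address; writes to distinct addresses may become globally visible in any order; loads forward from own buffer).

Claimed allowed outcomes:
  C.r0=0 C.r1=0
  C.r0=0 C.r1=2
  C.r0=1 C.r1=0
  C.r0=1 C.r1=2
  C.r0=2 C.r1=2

outcome vector order: (C.r0,C.r1)
PSO (6): (0,0), (0,2), (1,0), (1,2), (2,0), (2,2)
PSO∖claimed = {(2,0)}

missing: C.r0=2 C.r1=0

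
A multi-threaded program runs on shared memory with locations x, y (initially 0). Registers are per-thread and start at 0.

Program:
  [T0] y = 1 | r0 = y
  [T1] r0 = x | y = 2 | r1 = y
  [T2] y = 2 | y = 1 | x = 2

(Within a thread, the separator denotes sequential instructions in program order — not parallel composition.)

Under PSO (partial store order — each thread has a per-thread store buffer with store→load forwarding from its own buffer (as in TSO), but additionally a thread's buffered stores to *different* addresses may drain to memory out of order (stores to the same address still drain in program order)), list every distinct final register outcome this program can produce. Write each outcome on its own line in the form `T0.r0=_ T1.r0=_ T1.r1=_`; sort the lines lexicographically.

outcome vector order: (T0.r0,T1.r0,T1.r1)
|PSO outcomes| = 8

T0.r0=1 T1.r0=0 T1.r1=1
T0.r0=1 T1.r0=0 T1.r1=2
T0.r0=1 T1.r0=2 T1.r1=1
T0.r0=1 T1.r0=2 T1.r1=2
T0.r0=2 T1.r0=0 T1.r1=1
T0.r0=2 T1.r0=0 T1.r1=2
T0.r0=2 T1.r0=2 T1.r1=1
T0.r0=2 T1.r0=2 T1.r1=2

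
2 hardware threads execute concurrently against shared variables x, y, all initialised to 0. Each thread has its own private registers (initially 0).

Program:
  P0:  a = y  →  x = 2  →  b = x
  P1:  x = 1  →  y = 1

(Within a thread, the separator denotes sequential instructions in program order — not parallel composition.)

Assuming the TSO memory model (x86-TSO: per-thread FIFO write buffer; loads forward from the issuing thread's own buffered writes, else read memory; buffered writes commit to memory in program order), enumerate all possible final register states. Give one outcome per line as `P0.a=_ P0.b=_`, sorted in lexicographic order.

P0.a=0 P0.b=1
P0.a=0 P0.b=2
P0.a=1 P0.b=2

outcome vector order: (P0.a,P0.b)
|TSO outcomes| = 3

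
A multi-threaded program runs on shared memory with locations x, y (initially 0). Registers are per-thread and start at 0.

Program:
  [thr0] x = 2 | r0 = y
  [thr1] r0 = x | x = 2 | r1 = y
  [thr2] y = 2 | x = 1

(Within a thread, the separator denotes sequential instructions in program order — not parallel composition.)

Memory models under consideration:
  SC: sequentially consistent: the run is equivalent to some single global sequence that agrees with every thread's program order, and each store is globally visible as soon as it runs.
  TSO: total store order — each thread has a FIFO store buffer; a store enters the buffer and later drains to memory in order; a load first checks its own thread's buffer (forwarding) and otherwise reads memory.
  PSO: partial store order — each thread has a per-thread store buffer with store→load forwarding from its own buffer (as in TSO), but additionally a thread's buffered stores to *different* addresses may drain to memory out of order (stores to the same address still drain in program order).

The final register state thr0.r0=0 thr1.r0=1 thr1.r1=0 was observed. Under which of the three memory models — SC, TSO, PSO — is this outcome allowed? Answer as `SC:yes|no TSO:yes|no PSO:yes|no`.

outcome vector order: (thr0.r0,thr1.r0,thr1.r1)
[SC] allowed = {0/0/0 0/0/2 0/1/2 0/2/0 0/2/2 2/0/0 2/0/2 2/1/2 2/2/0 2/2/2}
[TSO] allowed = {0/0/0 0/0/2 0/1/2 0/2/0 0/2/2 2/0/0 2/0/2 2/1/2 2/2/0 2/2/2}
[PSO] allowed = {0/0/0 0/0/2 0/1/0 0/1/2 0/2/0 0/2/2 2/0/0 2/0/2 2/1/0 2/1/2 2/2/0 2/2/2}
target 0/1/0 ∈ {PSO}

SC:no TSO:no PSO:yes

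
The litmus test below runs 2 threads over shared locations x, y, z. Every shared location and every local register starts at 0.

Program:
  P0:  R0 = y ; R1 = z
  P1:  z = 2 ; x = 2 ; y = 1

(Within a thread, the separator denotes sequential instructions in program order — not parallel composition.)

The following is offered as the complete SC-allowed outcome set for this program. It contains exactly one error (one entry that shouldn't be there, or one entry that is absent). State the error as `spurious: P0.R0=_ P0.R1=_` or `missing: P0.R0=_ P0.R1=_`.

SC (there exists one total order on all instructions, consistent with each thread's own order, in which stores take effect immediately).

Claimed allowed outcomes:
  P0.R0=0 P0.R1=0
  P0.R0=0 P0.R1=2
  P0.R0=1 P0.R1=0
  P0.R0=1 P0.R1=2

outcome vector order: (P0.R0,P0.R1)
SC (3): <0 0>; <0 2>; <1 2>
claimed∖SC = {<1 0>}

spurious: P0.R0=1 P0.R1=0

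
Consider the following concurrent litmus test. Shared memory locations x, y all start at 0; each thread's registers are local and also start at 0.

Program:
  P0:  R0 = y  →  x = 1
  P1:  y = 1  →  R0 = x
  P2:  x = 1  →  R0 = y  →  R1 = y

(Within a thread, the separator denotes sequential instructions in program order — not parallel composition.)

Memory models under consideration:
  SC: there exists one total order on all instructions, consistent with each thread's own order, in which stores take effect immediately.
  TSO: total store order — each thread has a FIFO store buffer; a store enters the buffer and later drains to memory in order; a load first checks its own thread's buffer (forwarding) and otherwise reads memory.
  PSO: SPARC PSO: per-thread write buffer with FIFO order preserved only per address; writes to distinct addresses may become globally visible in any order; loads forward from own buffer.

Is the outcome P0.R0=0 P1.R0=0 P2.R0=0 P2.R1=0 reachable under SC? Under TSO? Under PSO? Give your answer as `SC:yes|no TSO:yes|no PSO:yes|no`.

outcome vector order: (P0.R0,P1.R0,P2.R0,P2.R1)
SC: 8 outcomes — {(0,0,1,1); (0,1,0,0); (0,1,0,1); (0,1,1,1); (1,0,1,1); (1,1,0,0); (1,1,0,1); (1,1,1,1)}
TSO: 12 outcomes — {(0,0,0,0); (0,0,0,1); (0,0,1,1); (0,1,0,0); (0,1,0,1); (0,1,1,1); (1,0,0,0); (1,0,0,1); (1,0,1,1); (1,1,0,0); (1,1,0,1); (1,1,1,1)}
PSO: 12 outcomes — {(0,0,0,0); (0,0,0,1); (0,0,1,1); (0,1,0,0); (0,1,0,1); (0,1,1,1); (1,0,0,0); (1,0,0,1); (1,0,1,1); (1,1,0,0); (1,1,0,1); (1,1,1,1)}
target (0,0,0,0) ∈ {TSO,PSO}

SC:no TSO:yes PSO:yes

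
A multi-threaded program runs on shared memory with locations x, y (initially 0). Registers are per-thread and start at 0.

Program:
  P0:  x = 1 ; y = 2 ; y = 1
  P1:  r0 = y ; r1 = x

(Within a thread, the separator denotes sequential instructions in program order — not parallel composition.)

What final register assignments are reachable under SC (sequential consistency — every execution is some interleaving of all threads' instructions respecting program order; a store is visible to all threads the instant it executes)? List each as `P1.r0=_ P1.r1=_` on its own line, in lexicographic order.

P1.r0=0 P1.r1=0
P1.r0=0 P1.r1=1
P1.r0=1 P1.r1=1
P1.r0=2 P1.r1=1

outcome vector order: (P1.r0,P1.r1)
|SC outcomes| = 4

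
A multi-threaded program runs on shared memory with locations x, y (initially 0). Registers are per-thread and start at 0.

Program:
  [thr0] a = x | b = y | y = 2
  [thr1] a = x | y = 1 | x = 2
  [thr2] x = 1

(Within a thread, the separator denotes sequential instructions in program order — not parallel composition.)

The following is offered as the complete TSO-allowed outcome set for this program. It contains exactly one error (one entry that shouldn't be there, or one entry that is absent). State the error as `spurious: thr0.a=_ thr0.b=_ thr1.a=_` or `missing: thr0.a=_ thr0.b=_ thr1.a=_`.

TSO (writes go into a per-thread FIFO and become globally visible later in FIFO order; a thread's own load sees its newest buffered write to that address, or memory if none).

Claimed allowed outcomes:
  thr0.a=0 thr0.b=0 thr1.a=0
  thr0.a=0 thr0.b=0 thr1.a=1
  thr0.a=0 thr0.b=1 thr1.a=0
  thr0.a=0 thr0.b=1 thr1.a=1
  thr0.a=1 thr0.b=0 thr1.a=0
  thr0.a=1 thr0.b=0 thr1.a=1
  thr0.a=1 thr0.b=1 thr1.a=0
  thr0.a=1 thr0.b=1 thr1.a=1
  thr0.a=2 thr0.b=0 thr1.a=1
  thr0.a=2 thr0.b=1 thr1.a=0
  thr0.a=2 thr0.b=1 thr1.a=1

spurious: thr0.a=2 thr0.b=0 thr1.a=1

outcome vector order: (thr0.a,thr0.b,thr1.a)
under TSO → <0 0 0> <0 0 1> <0 1 0> <0 1 1> <1 0 0> <1 0 1> <1 1 0> <1 1 1> <2 1 0> <2 1 1>
claimed∖TSO = {<2 0 1>}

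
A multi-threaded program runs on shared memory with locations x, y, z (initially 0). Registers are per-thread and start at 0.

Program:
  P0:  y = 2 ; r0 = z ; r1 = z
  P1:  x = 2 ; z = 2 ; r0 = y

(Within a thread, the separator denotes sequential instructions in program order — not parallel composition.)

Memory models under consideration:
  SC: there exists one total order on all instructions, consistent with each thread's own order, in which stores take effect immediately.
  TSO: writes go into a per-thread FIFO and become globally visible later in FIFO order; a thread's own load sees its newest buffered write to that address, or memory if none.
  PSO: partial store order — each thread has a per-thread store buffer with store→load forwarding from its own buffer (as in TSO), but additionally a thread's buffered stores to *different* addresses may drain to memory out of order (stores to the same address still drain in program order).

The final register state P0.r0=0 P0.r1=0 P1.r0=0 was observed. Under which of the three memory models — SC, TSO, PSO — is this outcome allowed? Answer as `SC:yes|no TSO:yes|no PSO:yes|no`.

outcome vector order: (P0.r0,P0.r1,P1.r0)
[SC] allowed = {002; 022; 220; 222}
[TSO] allowed = {000; 002; 020; 022; 220; 222}
[PSO] allowed = {000; 002; 020; 022; 220; 222}
target 000 ∈ {TSO,PSO}

SC:no TSO:yes PSO:yes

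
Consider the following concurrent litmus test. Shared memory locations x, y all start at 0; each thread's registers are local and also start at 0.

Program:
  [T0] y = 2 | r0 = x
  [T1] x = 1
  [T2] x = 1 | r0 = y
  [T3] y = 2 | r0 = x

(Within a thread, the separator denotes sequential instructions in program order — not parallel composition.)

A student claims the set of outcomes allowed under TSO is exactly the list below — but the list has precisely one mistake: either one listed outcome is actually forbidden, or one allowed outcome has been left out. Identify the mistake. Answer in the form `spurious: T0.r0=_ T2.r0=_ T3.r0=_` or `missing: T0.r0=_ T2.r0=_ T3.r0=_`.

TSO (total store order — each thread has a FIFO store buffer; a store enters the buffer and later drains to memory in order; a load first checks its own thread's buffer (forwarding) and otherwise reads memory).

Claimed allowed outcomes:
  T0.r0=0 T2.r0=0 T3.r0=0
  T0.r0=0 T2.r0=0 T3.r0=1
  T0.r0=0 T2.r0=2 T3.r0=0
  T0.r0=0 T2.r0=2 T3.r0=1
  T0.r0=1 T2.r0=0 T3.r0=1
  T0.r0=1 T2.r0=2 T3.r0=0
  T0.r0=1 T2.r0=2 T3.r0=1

outcome vector order: (T0.r0,T2.r0,T3.r0)
TSO (8): 000; 001; 020; 021; 100; 101; 120; 121
TSO∖claimed = {100}

missing: T0.r0=1 T2.r0=0 T3.r0=0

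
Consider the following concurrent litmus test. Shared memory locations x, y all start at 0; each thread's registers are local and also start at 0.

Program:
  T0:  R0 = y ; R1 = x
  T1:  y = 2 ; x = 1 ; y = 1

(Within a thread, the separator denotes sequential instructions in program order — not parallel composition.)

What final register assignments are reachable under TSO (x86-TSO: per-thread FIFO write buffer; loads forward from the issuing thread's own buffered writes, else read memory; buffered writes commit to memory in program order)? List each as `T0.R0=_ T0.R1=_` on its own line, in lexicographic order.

T0.R0=0 T0.R1=0
T0.R0=0 T0.R1=1
T0.R0=1 T0.R1=1
T0.R0=2 T0.R1=0
T0.R0=2 T0.R1=1

outcome vector order: (T0.R0,T0.R1)
|TSO outcomes| = 5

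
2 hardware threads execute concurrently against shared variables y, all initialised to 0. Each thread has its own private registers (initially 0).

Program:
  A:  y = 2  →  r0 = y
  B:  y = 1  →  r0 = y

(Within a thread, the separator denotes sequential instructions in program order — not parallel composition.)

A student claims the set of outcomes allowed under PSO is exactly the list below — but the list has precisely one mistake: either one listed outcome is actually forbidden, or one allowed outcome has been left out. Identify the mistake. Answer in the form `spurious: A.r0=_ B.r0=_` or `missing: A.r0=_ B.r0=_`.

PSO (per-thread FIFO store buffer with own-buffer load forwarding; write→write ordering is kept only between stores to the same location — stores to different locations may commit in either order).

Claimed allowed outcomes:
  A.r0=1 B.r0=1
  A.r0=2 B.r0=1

outcome vector order: (A.r0,B.r0)
PSO (3): <1 1>; <2 1>; <2 2>
PSO∖claimed = {<2 2>}

missing: A.r0=2 B.r0=2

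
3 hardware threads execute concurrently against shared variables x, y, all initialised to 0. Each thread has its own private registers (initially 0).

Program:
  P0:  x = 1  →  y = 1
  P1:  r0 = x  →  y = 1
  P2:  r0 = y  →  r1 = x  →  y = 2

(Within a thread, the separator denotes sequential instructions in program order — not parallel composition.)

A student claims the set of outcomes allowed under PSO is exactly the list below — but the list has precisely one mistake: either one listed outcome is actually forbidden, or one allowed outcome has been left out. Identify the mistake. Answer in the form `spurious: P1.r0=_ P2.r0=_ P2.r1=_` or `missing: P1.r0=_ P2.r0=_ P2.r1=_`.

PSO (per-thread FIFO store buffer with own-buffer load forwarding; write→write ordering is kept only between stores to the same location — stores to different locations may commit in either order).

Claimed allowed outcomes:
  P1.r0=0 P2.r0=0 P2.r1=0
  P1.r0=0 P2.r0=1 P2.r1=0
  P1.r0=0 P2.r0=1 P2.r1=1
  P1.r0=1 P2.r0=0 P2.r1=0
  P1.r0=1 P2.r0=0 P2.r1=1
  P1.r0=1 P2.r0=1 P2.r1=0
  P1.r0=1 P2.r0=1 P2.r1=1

outcome vector order: (P1.r0,P2.r0,P2.r1)
PSO (8): 000 001 010 011 100 101 110 111
PSO∖claimed = {001}

missing: P1.r0=0 P2.r0=0 P2.r1=1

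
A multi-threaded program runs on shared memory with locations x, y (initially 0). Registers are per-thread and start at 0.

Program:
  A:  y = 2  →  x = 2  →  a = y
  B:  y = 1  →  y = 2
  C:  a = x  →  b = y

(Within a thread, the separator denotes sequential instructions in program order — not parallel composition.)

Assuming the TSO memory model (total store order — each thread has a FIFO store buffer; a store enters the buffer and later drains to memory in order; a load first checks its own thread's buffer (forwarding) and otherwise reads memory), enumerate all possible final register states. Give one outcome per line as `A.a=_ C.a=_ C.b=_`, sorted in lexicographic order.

outcome vector order: (A.a,C.a,C.b)
|TSO outcomes| = 10

A.a=1 C.a=0 C.b=0
A.a=1 C.a=0 C.b=1
A.a=1 C.a=0 C.b=2
A.a=1 C.a=2 C.b=1
A.a=1 C.a=2 C.b=2
A.a=2 C.a=0 C.b=0
A.a=2 C.a=0 C.b=1
A.a=2 C.a=0 C.b=2
A.a=2 C.a=2 C.b=1
A.a=2 C.a=2 C.b=2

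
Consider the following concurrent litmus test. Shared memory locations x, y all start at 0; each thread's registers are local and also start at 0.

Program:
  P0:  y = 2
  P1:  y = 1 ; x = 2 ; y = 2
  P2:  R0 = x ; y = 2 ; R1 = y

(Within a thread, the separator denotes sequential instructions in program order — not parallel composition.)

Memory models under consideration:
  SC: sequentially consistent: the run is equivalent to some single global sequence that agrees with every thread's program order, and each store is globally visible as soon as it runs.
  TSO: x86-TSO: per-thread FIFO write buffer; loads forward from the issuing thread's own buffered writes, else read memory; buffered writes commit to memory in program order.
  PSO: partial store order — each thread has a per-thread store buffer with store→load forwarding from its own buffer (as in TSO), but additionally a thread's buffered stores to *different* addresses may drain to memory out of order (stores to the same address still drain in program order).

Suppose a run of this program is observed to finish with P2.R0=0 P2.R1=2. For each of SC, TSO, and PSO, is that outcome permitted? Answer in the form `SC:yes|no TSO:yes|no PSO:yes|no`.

outcome vector order: (P2.R0,P2.R1)
[SC] allowed = {<0 1>; <0 2>; <2 2>}
[TSO] allowed = {<0 1>; <0 2>; <2 2>}
[PSO] allowed = {<0 1>; <0 2>; <2 1>; <2 2>}
target <0 2> ∈ {SC,TSO,PSO}

SC:yes TSO:yes PSO:yes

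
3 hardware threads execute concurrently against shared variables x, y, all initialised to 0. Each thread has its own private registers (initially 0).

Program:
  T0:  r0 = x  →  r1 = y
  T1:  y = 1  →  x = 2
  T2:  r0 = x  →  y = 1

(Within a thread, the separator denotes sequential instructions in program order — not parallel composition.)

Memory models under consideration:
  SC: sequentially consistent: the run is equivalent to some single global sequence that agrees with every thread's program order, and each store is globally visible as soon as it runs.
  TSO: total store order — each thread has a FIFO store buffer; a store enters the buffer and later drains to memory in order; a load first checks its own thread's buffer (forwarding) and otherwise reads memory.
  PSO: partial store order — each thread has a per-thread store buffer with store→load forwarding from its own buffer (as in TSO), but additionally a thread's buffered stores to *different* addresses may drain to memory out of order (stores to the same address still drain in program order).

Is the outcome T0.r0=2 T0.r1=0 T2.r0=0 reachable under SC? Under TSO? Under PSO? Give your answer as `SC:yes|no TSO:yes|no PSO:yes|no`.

outcome vector order: (T0.r0,T0.r1,T2.r0)
SC (6): 000 002 010 012 210 212
TSO (6): 000 002 010 012 210 212
PSO (8): 000 002 010 012 200 202 210 212
target 200 ∈ {PSO}

SC:no TSO:no PSO:yes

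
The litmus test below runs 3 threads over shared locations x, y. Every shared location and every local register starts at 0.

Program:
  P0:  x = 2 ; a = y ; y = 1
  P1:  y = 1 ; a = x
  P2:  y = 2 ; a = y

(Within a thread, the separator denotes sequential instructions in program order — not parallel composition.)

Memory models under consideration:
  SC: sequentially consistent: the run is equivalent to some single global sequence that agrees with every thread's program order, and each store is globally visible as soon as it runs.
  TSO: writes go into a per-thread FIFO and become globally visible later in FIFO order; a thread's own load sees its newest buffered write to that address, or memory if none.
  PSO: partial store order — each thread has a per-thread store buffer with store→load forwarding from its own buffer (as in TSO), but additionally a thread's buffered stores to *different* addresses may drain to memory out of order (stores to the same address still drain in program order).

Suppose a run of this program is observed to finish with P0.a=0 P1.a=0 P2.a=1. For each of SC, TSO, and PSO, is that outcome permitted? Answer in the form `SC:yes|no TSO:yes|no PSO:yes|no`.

SC:no TSO:yes PSO:yes

outcome vector order: (P0.a,P1.a,P2.a)
[SC] allowed = {021, 022, 101, 102, 121, 122, 201, 202, 221, 222}
[TSO] allowed = {001, 002, 021, 022, 101, 102, 121, 122, 201, 202, 221, 222}
[PSO] allowed = {001, 002, 021, 022, 101, 102, 121, 122, 201, 202, 221, 222}
target 001 ∈ {TSO,PSO}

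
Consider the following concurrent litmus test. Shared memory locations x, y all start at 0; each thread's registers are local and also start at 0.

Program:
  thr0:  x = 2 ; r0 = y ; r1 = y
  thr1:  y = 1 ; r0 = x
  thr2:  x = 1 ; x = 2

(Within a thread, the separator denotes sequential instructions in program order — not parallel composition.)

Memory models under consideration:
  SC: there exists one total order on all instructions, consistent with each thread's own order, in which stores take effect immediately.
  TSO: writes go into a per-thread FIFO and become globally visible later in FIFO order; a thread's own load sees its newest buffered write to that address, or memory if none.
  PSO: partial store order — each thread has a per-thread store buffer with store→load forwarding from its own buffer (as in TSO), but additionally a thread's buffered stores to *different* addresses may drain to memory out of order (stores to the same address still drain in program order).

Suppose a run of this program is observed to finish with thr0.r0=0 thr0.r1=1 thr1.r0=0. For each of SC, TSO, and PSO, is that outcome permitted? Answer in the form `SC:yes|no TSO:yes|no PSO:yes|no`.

outcome vector order: (thr0.r0,thr0.r1,thr1.r0)
under SC → <0 0 1> <0 0 2> <0 1 1> <0 1 2> <1 1 0> <1 1 1> <1 1 2>
under TSO → <0 0 0> <0 0 1> <0 0 2> <0 1 0> <0 1 1> <0 1 2> <1 1 0> <1 1 1> <1 1 2>
under PSO → <0 0 0> <0 0 1> <0 0 2> <0 1 0> <0 1 1> <0 1 2> <1 1 0> <1 1 1> <1 1 2>
target <0 1 0> ∈ {TSO,PSO}

SC:no TSO:yes PSO:yes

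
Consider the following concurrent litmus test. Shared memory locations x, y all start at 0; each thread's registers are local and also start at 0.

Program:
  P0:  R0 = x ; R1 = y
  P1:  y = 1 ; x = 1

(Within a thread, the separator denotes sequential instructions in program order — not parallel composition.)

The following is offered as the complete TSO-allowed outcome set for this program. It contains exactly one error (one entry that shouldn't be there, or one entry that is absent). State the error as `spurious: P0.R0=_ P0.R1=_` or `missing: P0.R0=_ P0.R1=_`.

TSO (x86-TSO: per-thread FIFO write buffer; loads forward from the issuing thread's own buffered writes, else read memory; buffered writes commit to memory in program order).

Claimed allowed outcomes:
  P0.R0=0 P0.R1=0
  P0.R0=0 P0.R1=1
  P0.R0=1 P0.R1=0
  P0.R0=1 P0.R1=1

outcome vector order: (P0.R0,P0.R1)
TSO (3): 0/0; 0/1; 1/1
claimed∖TSO = {1/0}

spurious: P0.R0=1 P0.R1=0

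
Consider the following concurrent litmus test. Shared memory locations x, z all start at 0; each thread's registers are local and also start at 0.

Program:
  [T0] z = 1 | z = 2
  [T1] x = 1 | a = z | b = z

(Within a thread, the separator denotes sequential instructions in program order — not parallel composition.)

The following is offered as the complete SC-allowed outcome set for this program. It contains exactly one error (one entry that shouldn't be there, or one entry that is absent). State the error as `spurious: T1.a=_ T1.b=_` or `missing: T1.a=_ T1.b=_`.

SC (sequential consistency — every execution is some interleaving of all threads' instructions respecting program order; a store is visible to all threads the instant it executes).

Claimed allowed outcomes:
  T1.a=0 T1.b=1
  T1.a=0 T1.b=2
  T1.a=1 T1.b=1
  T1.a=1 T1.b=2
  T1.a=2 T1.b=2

outcome vector order: (T1.a,T1.b)
SC (6): <0 0>; <0 1>; <0 2>; <1 1>; <1 2>; <2 2>
SC∖claimed = {<0 0>}

missing: T1.a=0 T1.b=0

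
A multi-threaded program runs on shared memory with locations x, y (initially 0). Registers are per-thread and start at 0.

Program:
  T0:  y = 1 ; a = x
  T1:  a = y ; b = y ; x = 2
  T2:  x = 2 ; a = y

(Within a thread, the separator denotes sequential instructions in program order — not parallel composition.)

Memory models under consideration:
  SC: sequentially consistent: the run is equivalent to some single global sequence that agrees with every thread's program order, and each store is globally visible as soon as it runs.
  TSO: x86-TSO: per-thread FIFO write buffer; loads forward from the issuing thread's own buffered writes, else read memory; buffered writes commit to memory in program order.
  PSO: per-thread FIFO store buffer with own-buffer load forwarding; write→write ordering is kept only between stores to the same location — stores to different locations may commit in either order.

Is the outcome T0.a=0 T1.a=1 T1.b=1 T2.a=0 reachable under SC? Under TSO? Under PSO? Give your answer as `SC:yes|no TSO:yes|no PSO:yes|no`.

outcome vector order: (T0.a,T1.a,T1.b,T2.a)
under SC → 0/0/0/1, 0/0/1/1, 0/1/1/1, 2/0/0/0, 2/0/0/1, 2/0/1/0, 2/0/1/1, 2/1/1/0, 2/1/1/1
under TSO → 0/0/0/0, 0/0/0/1, 0/0/1/0, 0/0/1/1, 0/1/1/0, 0/1/1/1, 2/0/0/0, 2/0/0/1, 2/0/1/0, 2/0/1/1, 2/1/1/0, 2/1/1/1
under PSO → 0/0/0/0, 0/0/0/1, 0/0/1/0, 0/0/1/1, 0/1/1/0, 0/1/1/1, 2/0/0/0, 2/0/0/1, 2/0/1/0, 2/0/1/1, 2/1/1/0, 2/1/1/1
target 0/1/1/0 ∈ {TSO,PSO}

SC:no TSO:yes PSO:yes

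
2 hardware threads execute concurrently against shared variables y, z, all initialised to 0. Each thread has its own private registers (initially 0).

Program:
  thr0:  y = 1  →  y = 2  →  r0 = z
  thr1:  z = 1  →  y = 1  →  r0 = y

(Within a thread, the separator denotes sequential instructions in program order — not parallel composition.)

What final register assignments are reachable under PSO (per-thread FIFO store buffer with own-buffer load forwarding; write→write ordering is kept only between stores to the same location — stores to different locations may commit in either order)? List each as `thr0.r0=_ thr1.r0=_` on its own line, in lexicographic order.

thr0.r0=0 thr1.r0=1
thr0.r0=0 thr1.r0=2
thr0.r0=1 thr1.r0=1
thr0.r0=1 thr1.r0=2

outcome vector order: (thr0.r0,thr1.r0)
|PSO outcomes| = 4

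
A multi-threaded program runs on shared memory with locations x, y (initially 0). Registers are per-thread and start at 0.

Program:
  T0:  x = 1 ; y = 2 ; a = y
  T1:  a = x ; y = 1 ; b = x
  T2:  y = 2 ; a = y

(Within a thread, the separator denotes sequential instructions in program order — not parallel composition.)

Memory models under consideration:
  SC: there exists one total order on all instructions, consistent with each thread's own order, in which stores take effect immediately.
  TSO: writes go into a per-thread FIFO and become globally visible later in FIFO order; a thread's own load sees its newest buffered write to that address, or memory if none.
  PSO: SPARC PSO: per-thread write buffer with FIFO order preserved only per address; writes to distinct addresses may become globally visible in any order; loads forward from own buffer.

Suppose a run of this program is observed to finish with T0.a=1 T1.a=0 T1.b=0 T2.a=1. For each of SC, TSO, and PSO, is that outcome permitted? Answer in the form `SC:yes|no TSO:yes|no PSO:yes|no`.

SC:no TSO:yes PSO:yes

outcome vector order: (T0.a,T1.a,T1.b,T2.a)
SC: 10 outcomes — {1/0/1/1 1/0/1/2 1/1/1/1 1/1/1/2 2/0/0/1 2/0/0/2 2/0/1/1 2/0/1/2 2/1/1/1 2/1/1/2}
TSO: 12 outcomes — {1/0/0/1 1/0/0/2 1/0/1/1 1/0/1/2 1/1/1/1 1/1/1/2 2/0/0/1 2/0/0/2 2/0/1/1 2/0/1/2 2/1/1/1 2/1/1/2}
PSO: 12 outcomes — {1/0/0/1 1/0/0/2 1/0/1/1 1/0/1/2 1/1/1/1 1/1/1/2 2/0/0/1 2/0/0/2 2/0/1/1 2/0/1/2 2/1/1/1 2/1/1/2}
target 1/0/0/1 ∈ {TSO,PSO}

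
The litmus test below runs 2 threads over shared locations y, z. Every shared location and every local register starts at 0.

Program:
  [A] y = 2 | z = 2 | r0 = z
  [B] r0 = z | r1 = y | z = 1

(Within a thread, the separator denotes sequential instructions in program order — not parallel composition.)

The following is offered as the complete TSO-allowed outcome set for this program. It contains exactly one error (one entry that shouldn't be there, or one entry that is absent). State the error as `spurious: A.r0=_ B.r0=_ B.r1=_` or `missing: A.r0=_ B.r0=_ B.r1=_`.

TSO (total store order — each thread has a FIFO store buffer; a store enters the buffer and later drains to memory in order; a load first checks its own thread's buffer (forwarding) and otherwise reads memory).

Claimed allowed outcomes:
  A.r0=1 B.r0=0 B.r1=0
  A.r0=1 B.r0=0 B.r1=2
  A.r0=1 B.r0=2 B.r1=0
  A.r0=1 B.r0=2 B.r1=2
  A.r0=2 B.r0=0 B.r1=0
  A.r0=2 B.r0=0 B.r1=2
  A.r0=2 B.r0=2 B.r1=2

outcome vector order: (A.r0,B.r0,B.r1)
under TSO → 1/0/0, 1/0/2, 1/2/2, 2/0/0, 2/0/2, 2/2/2
claimed∖TSO = {1/2/0}

spurious: A.r0=1 B.r0=2 B.r1=0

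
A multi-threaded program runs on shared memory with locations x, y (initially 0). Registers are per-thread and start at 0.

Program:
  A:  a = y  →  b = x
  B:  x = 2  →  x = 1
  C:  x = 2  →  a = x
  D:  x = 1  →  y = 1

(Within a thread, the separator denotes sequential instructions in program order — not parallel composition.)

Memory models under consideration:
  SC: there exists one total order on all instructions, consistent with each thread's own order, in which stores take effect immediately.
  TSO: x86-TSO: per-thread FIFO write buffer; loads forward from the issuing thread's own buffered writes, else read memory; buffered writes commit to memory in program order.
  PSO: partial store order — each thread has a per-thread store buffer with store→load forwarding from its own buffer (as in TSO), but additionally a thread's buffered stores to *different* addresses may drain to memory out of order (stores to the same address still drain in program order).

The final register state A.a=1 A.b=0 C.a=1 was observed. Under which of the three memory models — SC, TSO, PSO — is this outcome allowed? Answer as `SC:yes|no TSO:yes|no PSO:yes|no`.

SC:no TSO:no PSO:yes

outcome vector order: (A.a,A.b,C.a)
SC (10): 001, 002, 011, 012, 021, 022, 111, 112, 121, 122
TSO (10): 001, 002, 011, 012, 021, 022, 111, 112, 121, 122
PSO (12): 001, 002, 011, 012, 021, 022, 101, 102, 111, 112, 121, 122
target 101 ∈ {PSO}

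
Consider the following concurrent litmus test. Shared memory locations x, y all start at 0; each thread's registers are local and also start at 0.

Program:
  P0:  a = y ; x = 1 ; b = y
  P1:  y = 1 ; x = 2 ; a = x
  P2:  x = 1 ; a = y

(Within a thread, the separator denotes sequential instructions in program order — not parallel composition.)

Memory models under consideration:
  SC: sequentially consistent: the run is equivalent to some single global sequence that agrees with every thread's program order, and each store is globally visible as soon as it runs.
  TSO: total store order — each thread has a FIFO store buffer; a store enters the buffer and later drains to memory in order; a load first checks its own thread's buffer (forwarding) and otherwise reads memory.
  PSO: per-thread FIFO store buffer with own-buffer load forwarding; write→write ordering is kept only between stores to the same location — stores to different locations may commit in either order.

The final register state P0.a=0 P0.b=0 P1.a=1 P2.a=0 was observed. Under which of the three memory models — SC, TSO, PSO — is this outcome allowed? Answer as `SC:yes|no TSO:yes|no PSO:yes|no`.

SC:no TSO:yes PSO:yes

outcome vector order: (P0.a,P0.b,P1.a,P2.a)
SC (11): 0/0/1/1; 0/0/2/0; 0/0/2/1; 0/1/1/0; 0/1/1/1; 0/1/2/0; 0/1/2/1; 1/1/1/0; 1/1/1/1; 1/1/2/0; 1/1/2/1
TSO (12): 0/0/1/0; 0/0/1/1; 0/0/2/0; 0/0/2/1; 0/1/1/0; 0/1/1/1; 0/1/2/0; 0/1/2/1; 1/1/1/0; 1/1/1/1; 1/1/2/0; 1/1/2/1
PSO (12): 0/0/1/0; 0/0/1/1; 0/0/2/0; 0/0/2/1; 0/1/1/0; 0/1/1/1; 0/1/2/0; 0/1/2/1; 1/1/1/0; 1/1/1/1; 1/1/2/0; 1/1/2/1
target 0/0/1/0 ∈ {TSO,PSO}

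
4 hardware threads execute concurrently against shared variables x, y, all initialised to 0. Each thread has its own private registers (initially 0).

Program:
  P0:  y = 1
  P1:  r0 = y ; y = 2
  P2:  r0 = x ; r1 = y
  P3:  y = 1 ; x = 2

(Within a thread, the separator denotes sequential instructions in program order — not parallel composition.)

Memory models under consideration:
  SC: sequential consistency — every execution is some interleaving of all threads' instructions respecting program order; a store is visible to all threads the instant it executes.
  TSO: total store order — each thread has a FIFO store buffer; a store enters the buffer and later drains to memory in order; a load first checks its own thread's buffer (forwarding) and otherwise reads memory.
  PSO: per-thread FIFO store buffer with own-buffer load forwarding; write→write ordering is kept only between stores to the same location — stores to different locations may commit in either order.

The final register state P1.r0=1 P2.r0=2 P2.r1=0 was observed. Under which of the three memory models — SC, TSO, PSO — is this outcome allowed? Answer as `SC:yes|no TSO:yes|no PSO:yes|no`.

outcome vector order: (P1.r0,P2.r0,P2.r1)
under SC → (0,0,0), (0,0,1), (0,0,2), (0,2,1), (0,2,2), (1,0,0), (1,0,1), (1,0,2), (1,2,1), (1,2,2)
under TSO → (0,0,0), (0,0,1), (0,0,2), (0,2,1), (0,2,2), (1,0,0), (1,0,1), (1,0,2), (1,2,1), (1,2,2)
under PSO → (0,0,0), (0,0,1), (0,0,2), (0,2,0), (0,2,1), (0,2,2), (1,0,0), (1,0,1), (1,0,2), (1,2,0), (1,2,1), (1,2,2)
target (1,2,0) ∈ {PSO}

SC:no TSO:no PSO:yes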